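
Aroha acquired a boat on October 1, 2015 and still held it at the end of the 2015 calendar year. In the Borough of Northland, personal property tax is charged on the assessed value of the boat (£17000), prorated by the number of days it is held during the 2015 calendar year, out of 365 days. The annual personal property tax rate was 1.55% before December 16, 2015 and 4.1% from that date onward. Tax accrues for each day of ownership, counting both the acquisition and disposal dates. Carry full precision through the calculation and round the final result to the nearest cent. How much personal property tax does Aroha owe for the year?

October 1 – December 15, 2015: 76 days at 1.55% → £17000 × 1.55% × 76/365 = £54.8658
December 16 – December 31, 2015: 16 days at 4.1% → £17000 × 4.1% × 16/365 = £30.5534
Total = £85.4192

£85.42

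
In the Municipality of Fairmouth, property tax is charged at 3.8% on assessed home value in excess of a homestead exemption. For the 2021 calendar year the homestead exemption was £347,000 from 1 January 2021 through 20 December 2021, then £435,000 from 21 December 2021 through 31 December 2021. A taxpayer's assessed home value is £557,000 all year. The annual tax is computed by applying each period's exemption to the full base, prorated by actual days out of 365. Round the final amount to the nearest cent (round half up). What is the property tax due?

£7,879.22

1 January – 20 December 2021: 354 days, exemption £347,000 → (£557,000 − £347,000) × 3.8% × 354/365 = £7,739.5068
21 December – 31 December 2021: 11 days, exemption £435,000 → (£557,000 − £435,000) × 3.8% × 11/365 = £139.7151
Total = £7,879.2219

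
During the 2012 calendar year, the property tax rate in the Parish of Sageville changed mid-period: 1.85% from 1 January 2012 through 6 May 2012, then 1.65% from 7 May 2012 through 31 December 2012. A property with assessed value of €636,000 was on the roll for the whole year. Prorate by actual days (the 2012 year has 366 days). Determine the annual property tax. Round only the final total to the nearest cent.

€10,935.38

1 January – 6 May 2012: 127 days at 1.85% → €636,000 × 1.85% × 127/366 = €4,082.7377
7 May – 31 December 2012: 239 days at 1.65% → €636,000 × 1.65% × 239/366 = €6,852.6393
Total = €10,935.3770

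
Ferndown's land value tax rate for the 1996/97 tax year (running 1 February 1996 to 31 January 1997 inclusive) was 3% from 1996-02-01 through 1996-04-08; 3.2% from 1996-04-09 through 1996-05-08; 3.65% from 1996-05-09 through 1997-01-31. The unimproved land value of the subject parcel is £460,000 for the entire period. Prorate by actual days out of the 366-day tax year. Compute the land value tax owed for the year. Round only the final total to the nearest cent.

1996-02-01 to 1996-04-08: 68 days at 3% → £460,000 × 3% × 68/366 = £2,563.9344
1996-04-09 to 1996-05-08: 30 days at 3.2% → £460,000 × 3.2% × 30/366 = £1,206.5574
1996-05-09 to 1997-01-31: 268 days at 3.65% → £460,000 × 3.65% × 268/366 = £12,294.3169
Total = £16,064.8087

£16,064.81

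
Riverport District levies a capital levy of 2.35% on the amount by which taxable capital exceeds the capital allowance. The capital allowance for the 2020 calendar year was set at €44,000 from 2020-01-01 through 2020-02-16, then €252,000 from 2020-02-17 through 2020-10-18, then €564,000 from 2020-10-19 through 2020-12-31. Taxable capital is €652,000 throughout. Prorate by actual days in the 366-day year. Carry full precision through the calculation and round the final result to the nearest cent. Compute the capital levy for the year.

€8,545.27

2020-01-01 to 2020-02-16: 47 days, exemption €44,000 → (€652,000 − €44,000) × 2.35% × 47/366 = €1,834.7978
2020-02-17 to 2020-10-18: 245 days, exemption €252,000 → (€652,000 − €252,000) × 2.35% × 245/366 = €6,292.3497
2020-10-19 to 2020-12-31: 74 days, exemption €564,000 → (€652,000 − €564,000) × 2.35% × 74/366 = €418.1202
Total = €8,545.2678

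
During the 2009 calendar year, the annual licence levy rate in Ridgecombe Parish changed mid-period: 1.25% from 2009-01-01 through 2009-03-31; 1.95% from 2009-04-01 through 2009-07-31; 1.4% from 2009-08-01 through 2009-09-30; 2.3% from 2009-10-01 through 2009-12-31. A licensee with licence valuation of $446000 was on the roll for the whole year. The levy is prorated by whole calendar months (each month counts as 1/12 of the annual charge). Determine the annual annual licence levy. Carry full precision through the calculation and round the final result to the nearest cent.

$7897.92

2009-01-01 to 2009-03-31: 3 months at 1.25% → $446000 × 1.25% × 3/12 = $1393.7500
2009-04-01 to 2009-07-31: 4 months at 1.95% → $446000 × 1.95% × 4/12 = $2899.0000
2009-08-01 to 2009-09-30: 2 months at 1.4% → $446000 × 1.4% × 2/12 = $1040.6667
2009-10-01 to 2009-12-31: 3 months at 2.3% → $446000 × 2.3% × 3/12 = $2564.5000
Total = $7897.9167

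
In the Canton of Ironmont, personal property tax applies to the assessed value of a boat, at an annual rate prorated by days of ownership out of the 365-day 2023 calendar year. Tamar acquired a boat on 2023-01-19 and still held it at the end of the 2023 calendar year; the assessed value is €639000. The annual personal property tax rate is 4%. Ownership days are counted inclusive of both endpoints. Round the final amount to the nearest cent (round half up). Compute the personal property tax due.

€24299.51

Days held (2023-01-19 to 2023-12-31): 347 out of 365
Tax = €639000 × 4% × 347/365 = €24299.5068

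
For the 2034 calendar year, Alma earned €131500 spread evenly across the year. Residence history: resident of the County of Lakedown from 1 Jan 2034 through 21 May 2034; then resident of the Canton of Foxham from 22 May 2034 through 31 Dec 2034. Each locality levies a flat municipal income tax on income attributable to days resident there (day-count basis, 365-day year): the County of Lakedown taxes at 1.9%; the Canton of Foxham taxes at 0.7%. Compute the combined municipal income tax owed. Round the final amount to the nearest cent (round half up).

€1530.08

The County of Lakedown, 1 Jan – 21 May 2034: 141 days → €131500 × 1.9% × 141/365 = €965.1740
The Canton of Foxham, 22 May – 31 Dec 2034: 224 days → €131500 × 0.7% × 224/365 = €564.9096
Total = €1530.0836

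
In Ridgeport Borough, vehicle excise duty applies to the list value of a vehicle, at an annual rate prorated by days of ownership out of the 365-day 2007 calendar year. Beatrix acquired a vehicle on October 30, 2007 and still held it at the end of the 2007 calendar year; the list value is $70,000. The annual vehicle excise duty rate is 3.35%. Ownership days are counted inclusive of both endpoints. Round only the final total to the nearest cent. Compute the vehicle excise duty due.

$404.75

Days held (October 30 – December 31, 2007): 63 out of 365
Tax = $70,000 × 3.35% × 63/365 = $404.7534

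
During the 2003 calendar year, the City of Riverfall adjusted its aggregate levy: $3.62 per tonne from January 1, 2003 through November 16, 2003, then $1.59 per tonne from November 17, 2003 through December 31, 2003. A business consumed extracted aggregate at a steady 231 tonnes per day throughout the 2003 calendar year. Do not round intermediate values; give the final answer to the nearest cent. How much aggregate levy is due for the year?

$284118.45

January 1 – November 16, 2003: 320 days × 231 tonnes/day = 73,920 tonnes at $3.62/tonne → $267590.40
November 17 – December 31, 2003: 45 days × 231 tonnes/day = 10,395 tonnes at $1.59/tonne → $16528.05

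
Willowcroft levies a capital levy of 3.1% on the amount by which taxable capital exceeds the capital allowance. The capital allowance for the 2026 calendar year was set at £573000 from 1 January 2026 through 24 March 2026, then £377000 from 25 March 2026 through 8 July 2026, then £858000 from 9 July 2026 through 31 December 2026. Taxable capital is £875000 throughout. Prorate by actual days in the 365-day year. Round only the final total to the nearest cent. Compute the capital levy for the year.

£6866.37

1 January – 24 March 2026: 83 days, exemption £573000 → (£875000 − £573000) × 3.1% × 83/365 = £2128.8932
25 March – 8 July 2026: 106 days, exemption £377000 → (£875000 − £377000) × 3.1% × 106/365 = £4483.3644
9 July – 31 December 2026: 176 days, exemption £858000 → (£875000 − £858000) × 3.1% × 176/365 = £254.1151
Total = £6866.3726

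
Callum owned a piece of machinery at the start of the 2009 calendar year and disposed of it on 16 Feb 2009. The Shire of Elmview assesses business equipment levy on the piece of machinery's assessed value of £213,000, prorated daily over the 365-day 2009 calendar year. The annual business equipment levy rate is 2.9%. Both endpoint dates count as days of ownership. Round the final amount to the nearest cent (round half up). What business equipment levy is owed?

Days held (1 Jan – 16 Feb 2009): 47 out of 365
Tax = £213,000 × 2.9% × 47/365 = £795.3945

£795.39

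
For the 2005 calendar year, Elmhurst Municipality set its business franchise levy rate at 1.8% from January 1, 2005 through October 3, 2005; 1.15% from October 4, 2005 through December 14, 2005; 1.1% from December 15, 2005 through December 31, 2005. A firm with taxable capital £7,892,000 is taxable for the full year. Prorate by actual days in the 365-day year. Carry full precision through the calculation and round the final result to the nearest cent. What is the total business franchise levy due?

January 1 – October 3, 2005: 276 days at 1.8% → £7,892,000 × 1.8% × 276/365 = £107,417.6877
October 4 – December 14, 2005: 72 days at 1.15% → £7,892,000 × 1.15% × 72/365 = £17,902.9479
December 15 – December 31, 2005: 17 days at 1.1% → £7,892,000 × 1.1% × 17/365 = £4,043.2986
Total = £129,363.9342

£129,363.93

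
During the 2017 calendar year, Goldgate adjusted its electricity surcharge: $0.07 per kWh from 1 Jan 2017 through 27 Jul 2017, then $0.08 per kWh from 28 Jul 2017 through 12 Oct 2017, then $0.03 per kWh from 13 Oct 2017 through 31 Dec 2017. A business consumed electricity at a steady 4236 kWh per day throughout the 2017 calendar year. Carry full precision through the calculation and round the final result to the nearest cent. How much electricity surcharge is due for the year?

1 Jan – 27 Jul 2017: 208 days × 4236 kWh/day = 881,088 kWh at $0.07/kWh → $61,676.16
28 Jul – 12 Oct 2017: 77 days × 4236 kWh/day = 326,172 kWh at $0.08/kWh → $26,093.76
13 Oct – 31 Dec 2017: 80 days × 4236 kWh/day = 338,880 kWh at $0.03/kWh → $10,166.40

$97,936.32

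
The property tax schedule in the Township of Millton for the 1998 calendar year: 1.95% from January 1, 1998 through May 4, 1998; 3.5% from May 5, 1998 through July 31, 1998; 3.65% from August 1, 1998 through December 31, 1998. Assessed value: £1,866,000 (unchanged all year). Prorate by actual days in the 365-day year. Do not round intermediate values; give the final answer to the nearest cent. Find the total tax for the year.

£56,657.38

January 1 – May 4, 1998: 124 days at 1.95% → £1,866,000 × 1.95% × 124/365 = £12,361.6110
May 5 – July 31, 1998: 88 days at 3.5% → £1,866,000 × 3.5% × 88/365 = £15,745.9726
August 1 – December 31, 1998: 153 days at 3.65% → £1,866,000 × 3.65% × 153/365 = £28,549.8000
Total = £56,657.3836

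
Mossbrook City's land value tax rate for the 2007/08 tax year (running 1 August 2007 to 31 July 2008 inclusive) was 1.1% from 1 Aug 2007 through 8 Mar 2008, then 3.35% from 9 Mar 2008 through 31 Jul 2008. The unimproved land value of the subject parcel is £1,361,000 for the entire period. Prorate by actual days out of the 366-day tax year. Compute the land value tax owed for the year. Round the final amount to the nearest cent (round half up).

1 Aug 2007 – 8 Mar 2008: 221 days at 1.1% → £1,361,000 × 1.1% × 221/366 = £9,039.8661
9 Mar – 31 Jul 2008: 145 days at 3.35% → £1,361,000 × 3.35% × 145/366 = £18,062.9986
Total = £27,102.8648

£27,102.86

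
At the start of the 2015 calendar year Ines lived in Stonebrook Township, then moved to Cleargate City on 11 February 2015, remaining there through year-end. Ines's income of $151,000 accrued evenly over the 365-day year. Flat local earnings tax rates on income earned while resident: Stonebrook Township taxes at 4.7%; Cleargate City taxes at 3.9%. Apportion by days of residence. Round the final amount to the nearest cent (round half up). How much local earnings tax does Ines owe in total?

Stonebrook Township, 1 January – 10 February 2015: 41 days → $151,000 × 4.7% × 41/365 = $797.1973
Cleargate City, 11 February – 31 December 2015: 324 days → $151,000 × 3.9% × 324/365 = $5,227.4959
Total = $6,024.6932

$6,024.69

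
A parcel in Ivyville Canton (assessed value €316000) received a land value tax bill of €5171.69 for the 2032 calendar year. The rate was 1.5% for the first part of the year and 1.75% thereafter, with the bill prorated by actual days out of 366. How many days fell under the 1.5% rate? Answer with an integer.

166 days

Let d = days at the first rate; then 366 − d days at the second rate.
€316000 × [1.5%·d + 1.75%·(366−d)] / 366 = €5171.69
Solving gives d = 166, so the new rate took effect on 15 June 2032.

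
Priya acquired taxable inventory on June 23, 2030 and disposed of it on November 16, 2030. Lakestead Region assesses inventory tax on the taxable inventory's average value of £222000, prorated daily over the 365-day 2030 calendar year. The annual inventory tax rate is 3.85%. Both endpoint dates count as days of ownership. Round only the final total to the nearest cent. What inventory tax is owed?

£3442.22

Days held (June 23 – November 16, 2030): 147 out of 365
Tax = £222000 × 3.85% × 147/365 = £3442.2164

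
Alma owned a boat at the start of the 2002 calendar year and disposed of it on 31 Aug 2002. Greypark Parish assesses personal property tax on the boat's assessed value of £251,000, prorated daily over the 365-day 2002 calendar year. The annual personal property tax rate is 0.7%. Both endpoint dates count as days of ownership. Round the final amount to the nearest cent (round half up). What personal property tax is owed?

Days held (1 Jan – 31 Aug 2002): 243 out of 365
Tax = £251,000 × 0.7% × 243/365 = £1,169.7288

£1,169.73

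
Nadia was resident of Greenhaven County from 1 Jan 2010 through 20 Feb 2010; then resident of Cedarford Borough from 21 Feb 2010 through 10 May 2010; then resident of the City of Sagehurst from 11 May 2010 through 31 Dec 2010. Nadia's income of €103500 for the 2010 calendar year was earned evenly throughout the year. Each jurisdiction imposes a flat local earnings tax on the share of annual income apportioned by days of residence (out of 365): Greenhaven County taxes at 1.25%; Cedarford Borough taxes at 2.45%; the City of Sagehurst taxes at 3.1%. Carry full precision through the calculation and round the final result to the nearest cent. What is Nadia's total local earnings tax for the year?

Greenhaven County, 1 Jan – 20 Feb 2010: 51 days → €103500 × 1.25% × 51/365 = €180.7705
Cedarford Borough, 21 Feb – 10 May 2010: 79 days → €103500 × 2.45% × 79/365 = €548.8336
The City of Sagehurst, 11 May – 31 Dec 2010: 235 days → €103500 × 3.1% × 235/365 = €2065.7466
Total = €2795.3507

€2795.35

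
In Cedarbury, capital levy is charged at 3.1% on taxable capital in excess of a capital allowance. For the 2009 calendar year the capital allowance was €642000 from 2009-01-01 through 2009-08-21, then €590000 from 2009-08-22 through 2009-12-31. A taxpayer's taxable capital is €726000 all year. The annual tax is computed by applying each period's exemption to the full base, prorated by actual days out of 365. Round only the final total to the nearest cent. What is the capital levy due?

€3186.97

2009-01-01 to 2009-08-21: 233 days, exemption €642000 → (€726000 − €642000) × 3.1% × 233/365 = €1662.2795
2009-08-22 to 2009-12-31: 132 days, exemption €590000 → (€726000 − €590000) × 3.1% × 132/365 = €1524.6904
Total = €3186.9699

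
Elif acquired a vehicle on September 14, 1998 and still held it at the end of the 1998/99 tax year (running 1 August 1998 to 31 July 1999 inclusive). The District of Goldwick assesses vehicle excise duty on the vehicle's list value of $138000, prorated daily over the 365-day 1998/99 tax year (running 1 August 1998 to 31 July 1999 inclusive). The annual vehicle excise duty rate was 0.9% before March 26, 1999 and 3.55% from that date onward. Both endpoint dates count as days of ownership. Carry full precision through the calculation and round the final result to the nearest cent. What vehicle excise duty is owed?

September 14, 1998 – March 25, 1999: 193 days at 0.9% → $138000 × 0.9% × 193/365 = $656.7288
March 26 – July 31, 1999: 128 days at 3.55% → $138000 × 3.55% × 128/365 = $1718.0055
Total = $2374.7342

$2374.73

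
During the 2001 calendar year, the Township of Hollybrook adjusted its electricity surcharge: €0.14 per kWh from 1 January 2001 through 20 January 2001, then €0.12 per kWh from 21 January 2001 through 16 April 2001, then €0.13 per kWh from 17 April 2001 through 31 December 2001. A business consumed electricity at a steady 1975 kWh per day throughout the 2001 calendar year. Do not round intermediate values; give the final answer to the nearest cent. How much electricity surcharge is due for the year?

1 January – 20 January 2001: 20 days × 1975 kWh/day = 39,500 kWh at €0.14/kWh → €5530.00
21 January – 16 April 2001: 86 days × 1975 kWh/day = 169,850 kWh at €0.12/kWh → €20382.00
17 April – 31 December 2001: 259 days × 1975 kWh/day = 511,525 kWh at €0.13/kWh → €66498.25

€92410.25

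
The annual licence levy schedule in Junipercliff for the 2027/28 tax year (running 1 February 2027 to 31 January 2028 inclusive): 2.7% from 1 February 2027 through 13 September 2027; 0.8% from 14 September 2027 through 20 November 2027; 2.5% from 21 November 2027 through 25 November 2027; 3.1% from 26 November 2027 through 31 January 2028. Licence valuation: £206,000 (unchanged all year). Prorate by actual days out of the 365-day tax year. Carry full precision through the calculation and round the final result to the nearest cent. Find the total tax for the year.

1 February – 13 September 2027: 225 days at 2.7% → £206,000 × 2.7% × 225/365 = £3,428.6301
14 September – 20 November 2027: 68 days at 0.8% → £206,000 × 0.8% × 68/365 = £307.0247
21 November – 25 November 2027: 5 days at 2.5% → £206,000 × 2.5% × 5/365 = £70.5479
26 November 2027 – 31 January 2028: 67 days at 3.1% → £206,000 × 3.1% × 67/365 = £1,172.2247
Total = £4,978.4274

£4,978.43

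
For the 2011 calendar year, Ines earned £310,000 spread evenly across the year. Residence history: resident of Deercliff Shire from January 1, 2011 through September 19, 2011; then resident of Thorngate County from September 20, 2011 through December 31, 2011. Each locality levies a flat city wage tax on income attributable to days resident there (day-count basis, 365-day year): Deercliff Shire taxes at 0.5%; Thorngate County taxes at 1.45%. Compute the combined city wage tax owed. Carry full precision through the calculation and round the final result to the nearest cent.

£2,381.05

Deercliff Shire, January 1 – September 19, 2011: 262 days → £310,000 × 0.5% × 262/365 = £1,112.6027
Thorngate County, September 20 – December 31, 2011: 103 days → £310,000 × 1.45% × 103/365 = £1,268.4521
Total = £2,381.0548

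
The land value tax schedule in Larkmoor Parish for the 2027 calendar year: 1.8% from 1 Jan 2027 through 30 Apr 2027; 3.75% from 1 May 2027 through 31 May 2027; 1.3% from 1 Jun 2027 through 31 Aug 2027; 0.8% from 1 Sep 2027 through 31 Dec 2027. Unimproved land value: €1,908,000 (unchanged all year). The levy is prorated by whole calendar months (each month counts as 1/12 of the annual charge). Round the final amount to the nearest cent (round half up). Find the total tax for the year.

1 Jan – 30 Apr 2027: 4 months at 1.8% → €1,908,000 × 1.8% × 4/12 = €11,448.0000
1 May – 31 May 2027: 1 month at 3.75% → €1,908,000 × 3.75% × 1/12 = €5,962.5000
1 Jun – 31 Aug 2027: 3 months at 1.3% → €1,908,000 × 1.3% × 3/12 = €6,201.0000
1 Sep – 31 Dec 2027: 4 months at 0.8% → €1,908,000 × 0.8% × 4/12 = €5,088.0000
Total = €28,699.5000

€28,699.50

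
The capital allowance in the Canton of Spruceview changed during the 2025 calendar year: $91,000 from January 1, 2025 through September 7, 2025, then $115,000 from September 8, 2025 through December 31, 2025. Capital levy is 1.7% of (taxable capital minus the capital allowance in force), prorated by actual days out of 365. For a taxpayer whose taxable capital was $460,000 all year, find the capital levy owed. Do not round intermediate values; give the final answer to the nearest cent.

January 1 – September 7, 2025: 250 days, exemption $91,000 → ($460,000 − $91,000) × 1.7% × 250/365 = $4,296.5753
September 8 – December 31, 2025: 115 days, exemption $115,000 → ($460,000 − $115,000) × 1.7% × 115/365 = $1,847.8767
Total = $6,144.4521

$6,144.45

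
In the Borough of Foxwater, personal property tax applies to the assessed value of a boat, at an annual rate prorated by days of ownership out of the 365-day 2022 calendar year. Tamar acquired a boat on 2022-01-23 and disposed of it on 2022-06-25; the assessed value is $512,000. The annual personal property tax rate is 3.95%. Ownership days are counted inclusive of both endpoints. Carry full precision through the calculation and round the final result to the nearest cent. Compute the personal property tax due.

Days held (2022-01-23 to 2022-06-25): 154 out of 365
Tax = $512,000 × 3.95% × 154/365 = $8,532.8658

$8,532.87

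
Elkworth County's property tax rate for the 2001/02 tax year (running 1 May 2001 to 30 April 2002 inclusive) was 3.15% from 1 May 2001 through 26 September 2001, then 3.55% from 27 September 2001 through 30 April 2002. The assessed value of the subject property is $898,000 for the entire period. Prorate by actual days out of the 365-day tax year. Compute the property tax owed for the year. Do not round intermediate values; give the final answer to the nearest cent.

1 May – 26 September 2001: 149 days at 3.15% → $898,000 × 3.15% × 149/365 = $11,547.2959
27 September 2001 – 30 April 2002: 216 days at 3.55% → $898,000 × 3.55% × 216/365 = $18,865.3808
Total = $30,412.6767

$30,412.68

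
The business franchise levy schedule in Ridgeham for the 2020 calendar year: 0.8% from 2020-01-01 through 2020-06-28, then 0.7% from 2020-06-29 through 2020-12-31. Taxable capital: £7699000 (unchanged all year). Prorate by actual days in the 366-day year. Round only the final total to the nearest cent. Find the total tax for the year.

2020-01-01 to 2020-06-28: 180 days at 0.8% → £7699000 × 0.8% × 180/366 = £30291.1475
2020-06-29 to 2020-12-31: 186 days at 0.7% → £7699000 × 0.7% × 186/366 = £27388.2459
Total = £57679.3934

£57679.39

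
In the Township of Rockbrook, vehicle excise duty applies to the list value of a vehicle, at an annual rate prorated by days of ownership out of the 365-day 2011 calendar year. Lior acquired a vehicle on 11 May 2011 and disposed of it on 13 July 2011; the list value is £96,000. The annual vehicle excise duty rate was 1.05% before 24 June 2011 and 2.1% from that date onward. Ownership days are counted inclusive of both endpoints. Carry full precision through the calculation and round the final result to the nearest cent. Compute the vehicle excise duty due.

11 May – 23 June 2011: 44 days at 1.05% → £96,000 × 1.05% × 44/365 = £121.5123
24 June – 13 July 2011: 20 days at 2.1% → £96,000 × 2.1% × 20/365 = £110.4658
Total = £231.9781

£231.98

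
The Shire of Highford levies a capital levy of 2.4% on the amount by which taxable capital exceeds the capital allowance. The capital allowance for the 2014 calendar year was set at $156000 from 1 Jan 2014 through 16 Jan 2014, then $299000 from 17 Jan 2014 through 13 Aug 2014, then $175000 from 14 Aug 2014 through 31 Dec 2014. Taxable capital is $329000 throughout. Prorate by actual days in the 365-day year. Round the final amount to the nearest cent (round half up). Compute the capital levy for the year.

1 Jan – 16 Jan 2014: 16 days, exemption $156000 → ($329000 − $156000) × 2.4% × 16/365 = $182.0055
17 Jan – 13 Aug 2014: 209 days, exemption $299000 → ($329000 − $299000) × 2.4% × 209/365 = $412.2740
14 Aug – 31 Dec 2014: 140 days, exemption $175000 → ($329000 − $175000) × 2.4% × 140/365 = $1417.6438
Total = $2011.9233

$2011.92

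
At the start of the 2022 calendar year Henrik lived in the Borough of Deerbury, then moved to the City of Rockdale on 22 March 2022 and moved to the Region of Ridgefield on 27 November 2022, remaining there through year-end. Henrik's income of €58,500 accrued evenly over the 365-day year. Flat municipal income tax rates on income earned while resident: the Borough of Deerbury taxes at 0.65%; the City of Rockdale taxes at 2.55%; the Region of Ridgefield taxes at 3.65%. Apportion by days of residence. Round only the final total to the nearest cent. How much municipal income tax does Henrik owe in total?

The Borough of Deerbury, 1 January – 21 March 2022: 80 days → €58,500 × 0.65% × 80/365 = €83.3425
The City of Rockdale, 22 March – 26 November 2022: 250 days → €58,500 × 2.55% × 250/365 = €1,021.7466
The Region of Ridgefield, 27 November – 31 December 2022: 35 days → €58,500 × 3.65% × 35/365 = €204.7500
Total = €1,309.8390

€1,309.84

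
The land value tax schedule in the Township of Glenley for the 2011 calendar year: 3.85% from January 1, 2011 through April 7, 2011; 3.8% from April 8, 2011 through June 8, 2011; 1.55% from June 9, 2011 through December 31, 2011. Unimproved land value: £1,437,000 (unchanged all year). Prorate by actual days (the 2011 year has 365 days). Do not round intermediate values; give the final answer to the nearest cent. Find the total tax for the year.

January 1 – April 7, 2011: 97 days at 3.85% → £1,437,000 × 3.85% × 97/365 = £14,702.6753
April 8 – June 8, 2011: 62 days at 3.8% → £1,437,000 × 3.8% × 62/365 = £9,275.5397
June 9 – December 31, 2011: 206 days at 1.55% → £1,437,000 × 1.55% × 206/365 = £12,570.7973
Total = £36,549.0123

£36,549.01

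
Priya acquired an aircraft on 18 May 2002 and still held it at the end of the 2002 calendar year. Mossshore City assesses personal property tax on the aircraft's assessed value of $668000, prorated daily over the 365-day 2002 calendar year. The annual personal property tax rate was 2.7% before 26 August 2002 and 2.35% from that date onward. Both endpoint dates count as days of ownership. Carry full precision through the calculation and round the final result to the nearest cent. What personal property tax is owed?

$10446.42

18 May – 25 August 2002: 100 days at 2.7% → $668000 × 2.7% × 100/365 = $4941.3699
26 August – 31 December 2002: 128 days at 2.35% → $668000 × 2.35% × 128/365 = $5505.0521
Total = $10446.4219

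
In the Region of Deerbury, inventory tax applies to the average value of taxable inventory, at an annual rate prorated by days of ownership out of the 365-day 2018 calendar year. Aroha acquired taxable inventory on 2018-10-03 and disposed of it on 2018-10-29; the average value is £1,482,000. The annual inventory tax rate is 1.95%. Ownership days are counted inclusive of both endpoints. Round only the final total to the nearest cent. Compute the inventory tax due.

Days held (2018-10-03 to 2018-10-29): 27 out of 365
Tax = £1,482,000 × 1.95% × 27/365 = £2,137.7342

£2,137.73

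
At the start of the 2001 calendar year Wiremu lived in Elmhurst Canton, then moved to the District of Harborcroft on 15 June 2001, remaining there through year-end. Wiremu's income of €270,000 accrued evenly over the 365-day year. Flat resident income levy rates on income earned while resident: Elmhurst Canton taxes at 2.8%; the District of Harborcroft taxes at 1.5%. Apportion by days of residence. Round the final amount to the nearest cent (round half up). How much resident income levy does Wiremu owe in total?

€5,636.71

Elmhurst Canton, 1 January – 14 June 2001: 165 days → €270,000 × 2.8% × 165/365 = €3,417.5342
The District of Harborcroft, 15 June – 31 December 2001: 200 days → €270,000 × 1.5% × 200/365 = €2,219.1781
Total = €5,636.7123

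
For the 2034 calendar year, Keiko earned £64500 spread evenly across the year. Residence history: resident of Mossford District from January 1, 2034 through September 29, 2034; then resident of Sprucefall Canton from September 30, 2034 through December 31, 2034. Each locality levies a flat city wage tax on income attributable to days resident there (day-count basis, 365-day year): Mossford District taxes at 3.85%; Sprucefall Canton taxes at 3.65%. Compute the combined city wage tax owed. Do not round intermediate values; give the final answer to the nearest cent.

£2450.38

Mossford District, January 1 – September 29, 2034: 272 days → £64500 × 3.85% × 272/365 = £1850.5315
Sprucefall Canton, September 30 – December 31, 2034: 93 days → £64500 × 3.65% × 93/365 = £599.8500
Total = £2450.3815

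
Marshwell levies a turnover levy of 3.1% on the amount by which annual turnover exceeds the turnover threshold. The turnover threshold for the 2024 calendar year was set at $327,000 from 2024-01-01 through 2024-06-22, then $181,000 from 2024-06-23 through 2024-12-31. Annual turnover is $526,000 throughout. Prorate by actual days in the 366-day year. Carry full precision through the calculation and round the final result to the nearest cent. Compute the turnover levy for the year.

2024-01-01 to 2024-06-22: 174 days, exemption $327,000 → ($526,000 − $327,000) × 3.1% × 174/366 = $2,932.8033
2024-06-23 to 2024-12-31: 192 days, exemption $181,000 → ($526,000 − $181,000) × 3.1% × 192/366 = $5,610.4918
Total = $8,543.2951

$8,543.30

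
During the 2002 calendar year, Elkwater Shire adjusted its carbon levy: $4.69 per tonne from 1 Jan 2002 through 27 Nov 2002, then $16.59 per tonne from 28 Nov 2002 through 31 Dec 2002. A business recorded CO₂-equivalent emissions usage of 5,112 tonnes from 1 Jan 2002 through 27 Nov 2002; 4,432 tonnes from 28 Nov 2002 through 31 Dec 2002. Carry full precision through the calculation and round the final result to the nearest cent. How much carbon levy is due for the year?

$97502.16

1 Jan – 27 Nov 2002: 5,112 tonnes at $4.69/tonne → $23975.28
28 Nov – 31 Dec 2002: 4,432 tonnes at $16.59/tonne → $73526.88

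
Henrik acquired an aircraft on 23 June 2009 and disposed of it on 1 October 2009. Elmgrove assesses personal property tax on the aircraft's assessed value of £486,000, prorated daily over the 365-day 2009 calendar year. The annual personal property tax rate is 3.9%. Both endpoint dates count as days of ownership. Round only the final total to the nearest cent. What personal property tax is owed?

£5,244.81

Days held (23 June – 1 October 2009): 101 out of 365
Tax = £486,000 × 3.9% × 101/365 = £5,244.8055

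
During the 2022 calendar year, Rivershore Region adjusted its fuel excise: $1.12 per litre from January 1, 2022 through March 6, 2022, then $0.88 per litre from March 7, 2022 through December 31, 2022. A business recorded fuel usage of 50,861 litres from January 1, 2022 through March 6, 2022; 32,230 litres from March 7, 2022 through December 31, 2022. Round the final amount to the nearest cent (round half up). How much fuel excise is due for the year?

$85,326.72

January 1 – March 6, 2022: 50,861 litres at $1.12/litre → $56,964.32
March 7 – December 31, 2022: 32,230 litres at $0.88/litre → $28,362.40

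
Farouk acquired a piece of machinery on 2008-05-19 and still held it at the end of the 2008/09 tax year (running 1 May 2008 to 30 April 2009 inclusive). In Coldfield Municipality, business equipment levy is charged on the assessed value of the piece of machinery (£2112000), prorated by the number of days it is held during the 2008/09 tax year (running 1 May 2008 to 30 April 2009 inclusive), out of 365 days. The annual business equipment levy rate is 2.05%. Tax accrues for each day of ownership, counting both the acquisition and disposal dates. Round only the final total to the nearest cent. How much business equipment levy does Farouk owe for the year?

Days held (2008-05-19 to 2009-04-30): 347 out of 365
Tax = £2112000 × 2.05% × 347/365 = £41160.8548

£41160.85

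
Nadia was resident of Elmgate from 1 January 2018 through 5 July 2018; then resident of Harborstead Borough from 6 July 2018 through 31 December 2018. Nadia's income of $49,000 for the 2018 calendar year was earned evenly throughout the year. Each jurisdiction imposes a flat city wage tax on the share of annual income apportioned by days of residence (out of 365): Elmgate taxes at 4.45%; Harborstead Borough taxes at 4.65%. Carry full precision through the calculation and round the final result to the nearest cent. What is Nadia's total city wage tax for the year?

Elmgate, 1 January – 5 July 2018: 186 days → $49,000 × 4.45% × 186/365 = $1,111.1589
Harborstead Borough, 6 July – 31 December 2018: 179 days → $49,000 × 4.65% × 179/365 = $1,117.4014
Total = $2,228.5603

$2,228.56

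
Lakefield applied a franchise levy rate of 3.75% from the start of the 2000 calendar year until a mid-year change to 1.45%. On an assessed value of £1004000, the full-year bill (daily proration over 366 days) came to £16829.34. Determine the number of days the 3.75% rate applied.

Let d = days at the first rate; then 366 − d days at the second rate.
£1004000 × [3.75%·d + 1.45%·(366−d)] / 366 = £16829.34
Solving gives d = 36, so the new rate took effect on 6 February 2000.

36 days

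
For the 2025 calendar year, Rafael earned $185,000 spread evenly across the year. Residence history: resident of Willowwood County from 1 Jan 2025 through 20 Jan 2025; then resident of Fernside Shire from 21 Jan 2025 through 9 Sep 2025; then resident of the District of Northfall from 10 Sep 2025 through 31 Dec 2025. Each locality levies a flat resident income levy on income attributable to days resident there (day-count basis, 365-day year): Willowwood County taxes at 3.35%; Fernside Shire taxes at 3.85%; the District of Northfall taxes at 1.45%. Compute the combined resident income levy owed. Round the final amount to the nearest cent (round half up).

Willowwood County, 1 Jan – 20 Jan 2025: 20 days → $185,000 × 3.35% × 20/365 = $339.5890
Fernside Shire, 21 Jan – 9 Sep 2025: 232 days → $185,000 × 3.85% × 232/365 = $4,527.1781
The District of Northfall, 10 Sep – 31 Dec 2025: 113 days → $185,000 × 1.45% × 113/365 = $830.4726
Total = $5,697.2397

$5,697.24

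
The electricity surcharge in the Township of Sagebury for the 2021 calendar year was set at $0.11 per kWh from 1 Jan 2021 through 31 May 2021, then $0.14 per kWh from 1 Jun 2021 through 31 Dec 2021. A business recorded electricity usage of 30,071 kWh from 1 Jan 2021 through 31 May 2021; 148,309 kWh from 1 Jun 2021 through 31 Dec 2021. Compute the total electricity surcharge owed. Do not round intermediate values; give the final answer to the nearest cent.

$24,071.07

1 Jan – 31 May 2021: 30,071 kWh at $0.11/kWh → $3,307.81
1 Jun – 31 Dec 2021: 148,309 kWh at $0.14/kWh → $20,763.26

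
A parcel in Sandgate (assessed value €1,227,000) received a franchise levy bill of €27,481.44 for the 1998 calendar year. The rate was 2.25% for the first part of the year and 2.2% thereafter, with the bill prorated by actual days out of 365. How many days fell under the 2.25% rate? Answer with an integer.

Let d = days at the first rate; then 365 − d days at the second rate.
€1,227,000 × [2.25%·d + 2.2%·(365−d)] / 365 = €27,481.44
Solving gives d = 290, so the new rate took effect on October 18, 1998.

290 days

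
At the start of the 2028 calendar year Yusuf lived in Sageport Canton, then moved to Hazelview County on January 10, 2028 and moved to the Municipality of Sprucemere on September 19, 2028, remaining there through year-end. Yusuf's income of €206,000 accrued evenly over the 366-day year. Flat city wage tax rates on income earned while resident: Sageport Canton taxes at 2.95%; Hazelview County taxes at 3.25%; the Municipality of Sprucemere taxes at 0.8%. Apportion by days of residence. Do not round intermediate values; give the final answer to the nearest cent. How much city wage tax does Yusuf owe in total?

Sageport Canton, January 1 – January 9, 2028: 9 days → €206,000 × 2.95% × 9/366 = €149.4344
Hazelview County, January 10 – September 18, 2028: 253 days → €206,000 × 3.25% × 253/366 = €4,627.9645
The Municipality of Sprucemere, September 19 – December 31, 2028: 104 days → €206,000 × 0.8% × 104/366 = €468.2842
Total = €5,245.6831

€5,245.68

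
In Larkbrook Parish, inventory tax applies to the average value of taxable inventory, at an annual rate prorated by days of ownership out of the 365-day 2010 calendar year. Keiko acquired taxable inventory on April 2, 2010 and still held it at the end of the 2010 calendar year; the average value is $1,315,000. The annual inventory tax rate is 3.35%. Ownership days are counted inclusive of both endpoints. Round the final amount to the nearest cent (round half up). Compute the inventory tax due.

Days held (April 2 – December 31, 2010): 274 out of 365
Tax = $1,315,000 × 3.35% × 274/365 = $33,069.5479

$33,069.55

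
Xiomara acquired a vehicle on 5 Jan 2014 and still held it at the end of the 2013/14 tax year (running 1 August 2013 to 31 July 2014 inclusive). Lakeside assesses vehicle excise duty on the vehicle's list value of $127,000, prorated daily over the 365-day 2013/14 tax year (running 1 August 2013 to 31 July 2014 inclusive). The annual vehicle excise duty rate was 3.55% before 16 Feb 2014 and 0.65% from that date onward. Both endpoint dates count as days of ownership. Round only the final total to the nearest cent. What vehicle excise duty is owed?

5 Jan – 15 Feb 2014: 42 days at 3.55% → $127,000 × 3.55% × 42/365 = $518.7863
16 Feb – 31 Jul 2014: 166 days at 0.65% → $127,000 × 0.65% × 166/365 = $375.4329
Total = $894.2192

$894.22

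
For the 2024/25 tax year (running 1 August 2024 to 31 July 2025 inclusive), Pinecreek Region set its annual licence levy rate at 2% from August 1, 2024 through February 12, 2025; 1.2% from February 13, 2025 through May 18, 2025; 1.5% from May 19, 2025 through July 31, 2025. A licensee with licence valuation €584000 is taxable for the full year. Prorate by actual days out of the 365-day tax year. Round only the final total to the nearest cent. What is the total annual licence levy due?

€9872.00

August 1, 2024 – February 12, 2025: 196 days at 2% → €584000 × 2% × 196/365 = €6272.0000
February 13 – May 18, 2025: 95 days at 1.2% → €584000 × 1.2% × 95/365 = €1824.0000
May 19 – July 31, 2025: 74 days at 1.5% → €584000 × 1.5% × 74/365 = €1776.0000
Total = €9872.0000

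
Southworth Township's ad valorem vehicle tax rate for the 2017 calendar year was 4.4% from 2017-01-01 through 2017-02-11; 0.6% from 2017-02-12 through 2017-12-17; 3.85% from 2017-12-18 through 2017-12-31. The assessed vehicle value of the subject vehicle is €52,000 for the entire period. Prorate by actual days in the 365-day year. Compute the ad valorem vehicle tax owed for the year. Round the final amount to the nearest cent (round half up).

2017-01-01 to 2017-02-11: 42 days at 4.4% → €52,000 × 4.4% × 42/365 = €263.2767
2017-02-12 to 2017-12-17: 309 days at 0.6% → €52,000 × 0.6% × 309/365 = €264.1315
2017-12-18 to 2017-12-31: 14 days at 3.85% → €52,000 × 3.85% × 14/365 = €76.7890
Total = €604.1973

€604.20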